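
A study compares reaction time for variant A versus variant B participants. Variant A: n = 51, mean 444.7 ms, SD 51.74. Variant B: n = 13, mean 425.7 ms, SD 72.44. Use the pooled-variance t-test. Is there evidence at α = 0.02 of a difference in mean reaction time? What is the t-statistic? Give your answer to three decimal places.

1.085

Let group 1 = variant A, group 2 = variant B. H0: μ_1 = μ_2; H1: μ_1 ≠ μ_2 (two-sample pooled-variance t-test, two-sided).
s_p² = [(51−1)·51.74² + (13−1)·72.44²]/(51+13−2) = 3174.55
t = (444.7 − 425.7)/√[3174.55·(1/51 + 1/13)] = 1.085
df = n₁ + n₂ − 2 = 62
Two-sided p-value ≈ 0.2820
Since p ≈ 0.2820 > α = 0.02, fail to reject H0; the data do not provide sufficient evidence against H0.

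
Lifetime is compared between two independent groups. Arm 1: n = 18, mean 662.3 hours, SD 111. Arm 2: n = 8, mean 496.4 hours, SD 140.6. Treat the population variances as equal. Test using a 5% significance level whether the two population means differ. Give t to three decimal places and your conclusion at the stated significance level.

t = 3.243; reject H0

Let group 1 = arm 1, group 2 = arm 2. H0: μ_1 = μ_2; H1: μ_1 ≠ μ_2 (two-sample pooled-variance t-test, two-sided).
s_p² = [(18−1)·111² + (8−1)·140.6²]/(18+8−2) = 14493.1
t = (662.3 − 496.4)/√[14493.1·(1/18 + 1/8)] = 3.243
df = n₁ + n₂ − 2 = 24
Two-sided p-value ≈ 0.003
Since p ≈ 0.003 < α = 0.05, reject H0; the evidence is statistically significant.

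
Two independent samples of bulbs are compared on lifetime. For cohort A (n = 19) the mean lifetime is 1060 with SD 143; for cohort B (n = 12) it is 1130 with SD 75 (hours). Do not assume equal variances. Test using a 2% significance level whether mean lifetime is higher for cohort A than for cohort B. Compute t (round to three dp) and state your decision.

t = -1.781; fail to reject H0

Let group 1 = cohort A, group 2 = cohort B. H0: μ_1 = μ_2; H1: μ_1 > μ_2 (Welch's two-sample t-test, right-tailed).
t = (x̄_1 − x̄_2)/√(s_1²/n_1 + s_2²/n_2) = (1060 − 1130)/√(143²/19 + 75²/12) = -1.781
Welch–Satterthwaite df ≈ 28.31
p-value = P(T ≥ -1.781) ≈ 0.9572
Since p ≈ 0.9572 > α = 0.02, fail to reject H0; the evidence is not statistically significant.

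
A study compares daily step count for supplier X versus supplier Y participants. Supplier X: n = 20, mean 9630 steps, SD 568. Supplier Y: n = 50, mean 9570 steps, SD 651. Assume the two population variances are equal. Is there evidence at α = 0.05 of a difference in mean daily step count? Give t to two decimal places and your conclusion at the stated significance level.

t = 0.36; fail to reject H0

Let group 1 = supplier X, group 2 = supplier Y. H0: μ_1 = μ_2; H1: μ_1 ≠ μ_2 (two-sample pooled-variance t-test, two-sided).
s_p² = [(20−1)·568² + (50−1)·651²]/(20+50−2) = 395531
t = (9630 − 9570)/√[395531·(1/20 + 1/50)] = 0.36
df = n₁ + n₂ − 2 = 68
Two-sided p-value ≈ 0.7195
Since p ≈ 0.7195 > α = 0.05, fail to reject H0; the data do not provide sufficient evidence against H0.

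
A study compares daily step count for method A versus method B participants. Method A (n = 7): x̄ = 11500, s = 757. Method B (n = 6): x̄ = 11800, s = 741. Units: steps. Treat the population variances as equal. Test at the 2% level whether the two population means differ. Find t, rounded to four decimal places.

Let group 1 = method A, group 2 = method B. H0: μ_1 = μ_2; H1: μ_1 ≠ μ_2 (two-sample pooled-variance t-test, two-sided).
s_p² = [(7−1)·757² + (6−1)·741²]/(7+6−2) = 562154
t = (11500 − 11800)/√[562154·(1/7 + 1/6)] = -0.7192
df = n₁ + n₂ − 2 = 11
Two-sided p-value ≈ 0.4870
Since p ≈ 0.4870 > α = 0.02, fail to reject H0; the evidence is not statistically significant.

-0.7192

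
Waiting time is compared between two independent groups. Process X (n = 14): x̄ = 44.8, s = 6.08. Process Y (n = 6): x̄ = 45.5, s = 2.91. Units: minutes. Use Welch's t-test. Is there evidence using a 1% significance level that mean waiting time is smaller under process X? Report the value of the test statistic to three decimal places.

-0.348

Let group 1 = process X, group 2 = process Y. H0: μ_1 = μ_2; H1: μ_1 < μ_2 (Welch's two-sample t-test, left-tailed).
t = (x̄_1 − x̄_2)/√(s_1²/n_1 + s_2²/n_2) = (44.8 − 45.5)/√(6.08²/14 + 2.91²/6) = -0.348
Welch–Satterthwaite df ≈ 17.56
p-value = P(T ≤ -0.348) ≈ 0.3661
Since p ≈ 0.3661 > α = 0.01, fail to reject H0; the evidence is not statistically significant.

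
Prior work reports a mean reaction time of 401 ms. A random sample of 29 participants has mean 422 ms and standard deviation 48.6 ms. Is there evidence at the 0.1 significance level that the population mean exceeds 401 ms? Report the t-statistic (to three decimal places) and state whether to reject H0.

H0: μ = 401; H1: μ > 401 (one-sample t-test, right-tailed).
t = (x̄ − μ₀)/(s/√n) = (422 − 401)/(48.6/√29) = 2.327
df = n − 1 = 28
p-value = P(T ≥ 2.327) ≈ 0.014
Since p ≈ 0.014 < α = 0.1, reject H0; the evidence is statistically significant.

t = 2.327; reject H0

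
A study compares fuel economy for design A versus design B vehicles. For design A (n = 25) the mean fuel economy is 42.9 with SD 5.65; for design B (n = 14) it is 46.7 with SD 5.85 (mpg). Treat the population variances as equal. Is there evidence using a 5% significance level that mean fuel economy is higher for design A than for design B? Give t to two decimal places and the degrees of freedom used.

t = -1.99, df = 37

Let group 1 = design A, group 2 = design B. H0: μ_1 = μ_2; H1: μ_1 > μ_2 (two-sample pooled-variance t-test, right-tailed).
s_p² = [(25−1)·5.65² + (14−1)·5.85²]/(25+14−2) = 32.7306
t = (42.9 − 46.7)/√[32.7306·(1/25 + 1/14)] = -1.99
df = n₁ + n₂ − 2 = 37
p-value = P(T ≥ -1.99) ≈ 0.973
Since p ≈ 0.973 > α = 0.05, fail to reject H0; the data do not provide sufficient evidence against H0.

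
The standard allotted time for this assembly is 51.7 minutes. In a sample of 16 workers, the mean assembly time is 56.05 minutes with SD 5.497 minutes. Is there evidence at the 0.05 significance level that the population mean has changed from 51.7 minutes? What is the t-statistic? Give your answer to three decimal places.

H0: μ = 51.7; H1: μ ≠ 51.7 (one-sample t-test, two-sided).
t = (x̄ − μ₀)/(s/√n) = (56.05 − 51.7)/(5.497/√16) = 3.165
df = n − 1 = 15
Two-sided p-value ≈ 0.0064
Since p ≈ 0.0064 < α = 0.05, reject H0; the evidence is statistically significant.

3.165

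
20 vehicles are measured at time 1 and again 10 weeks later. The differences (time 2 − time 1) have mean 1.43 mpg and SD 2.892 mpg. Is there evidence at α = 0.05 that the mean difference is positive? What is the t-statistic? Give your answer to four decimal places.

H0: μ_d = 0; H1: μ_d > 0 (paired t-test on the differences, right-tailed).
t = d̄/(s_d/√n) = 1.43/(2.892/√20) = 2.2113
df = n − 1 = 19
p-value = P(T ≥ 2.2113) ≈ 0.0197
Since p ≈ 0.0197 < α = 0.05, reject H0; the data support H1.

2.2113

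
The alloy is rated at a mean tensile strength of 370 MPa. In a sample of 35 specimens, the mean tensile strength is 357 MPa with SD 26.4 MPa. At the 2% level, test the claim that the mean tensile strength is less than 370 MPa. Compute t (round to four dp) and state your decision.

H0: μ = 370; H1: μ < 370 (one-sample t-test, left-tailed).
t = (x̄ − μ₀)/(s/√n) = (357 − 370)/(26.4/√35) = -2.9132
df = n − 1 = 34
p-value = P(T ≤ -2.9132) ≈ 0.0031
Since p ≈ 0.0031 < α = 0.02, reject H0; the data support H1.

t = -2.9132; reject H0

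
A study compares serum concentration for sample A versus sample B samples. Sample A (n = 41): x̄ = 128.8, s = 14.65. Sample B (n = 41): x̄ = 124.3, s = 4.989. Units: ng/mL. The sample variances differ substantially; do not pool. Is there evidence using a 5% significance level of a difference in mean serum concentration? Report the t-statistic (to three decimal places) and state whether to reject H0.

Let group 1 = sample A, group 2 = sample B. H0: μ_1 = μ_2; H1: μ_1 ≠ μ_2 (Welch's two-sample t-test, two-sided).
t = (x̄_1 − x̄_2)/√(s_1²/n_1 + s_2²/n_2) = (128.8 − 124.3)/√(14.65²/41 + 4.989²/41) = 1.862
Welch–Satterthwaite df ≈ 49.15
Two-sided p-value ≈ 0.0686
Since p ≈ 0.0686 > α = 0.05, fail to reject H0; the data do not provide sufficient evidence against H0.

t = 1.862; fail to reject H0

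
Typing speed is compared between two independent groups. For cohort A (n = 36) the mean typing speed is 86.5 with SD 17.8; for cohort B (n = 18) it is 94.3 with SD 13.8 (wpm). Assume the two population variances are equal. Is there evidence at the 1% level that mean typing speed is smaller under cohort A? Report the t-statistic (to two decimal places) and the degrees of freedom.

t = -1.63, df = 52

Let group 1 = cohort A, group 2 = cohort B. H0: μ_1 = μ_2; H1: μ_1 < μ_2 (two-sample pooled-variance t-test, left-tailed).
s_p² = [(36−1)·17.8² + (18−1)·13.8²]/(36+18−2) = 275.517
t = (86.5 − 94.3)/√[275.517·(1/36 + 1/18)] = -1.63
df = n₁ + n₂ − 2 = 52
p-value = P(T ≤ -1.63) ≈ 0.055
Since p ≈ 0.055 > α = 0.01, fail to reject H0; the evidence is not statistically significant.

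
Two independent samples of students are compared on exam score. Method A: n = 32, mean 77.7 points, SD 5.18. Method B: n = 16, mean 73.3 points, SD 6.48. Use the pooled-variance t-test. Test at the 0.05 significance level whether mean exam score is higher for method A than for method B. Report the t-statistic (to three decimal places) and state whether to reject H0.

Let group 1 = method A, group 2 = method B. H0: μ_1 = μ_2; H1: μ_1 > μ_2 (two-sample pooled-variance t-test, right-tailed).
s_p² = [(32−1)·5.18² + (16−1)·6.48²]/(32+16−2) = 31.7752
t = (77.7 − 73.3)/√[31.7752·(1/32 + 1/16)] = 2.549
df = n₁ + n₂ − 2 = 46
p-value = P(T ≥ 2.549) ≈ 0.0071
Since p ≈ 0.0071 < α = 0.05, reject H0; the evidence is statistically significant.

t = 2.549; reject H0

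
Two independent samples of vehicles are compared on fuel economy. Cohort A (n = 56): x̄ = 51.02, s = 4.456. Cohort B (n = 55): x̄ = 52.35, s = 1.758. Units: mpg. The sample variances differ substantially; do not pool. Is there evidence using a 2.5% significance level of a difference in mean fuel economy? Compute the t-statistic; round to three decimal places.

Let group 1 = cohort A, group 2 = cohort B. H0: μ_1 = μ_2; H1: μ_1 ≠ μ_2 (Welch's two-sample t-test, two-sided).
t = (x̄_1 − x̄_2)/√(s_1²/n_1 + s_2²/n_2) = (51.02 − 52.35)/√(4.456²/56 + 1.758²/55) = -2.075
Welch–Satterthwaite df ≈ 71.97
Two-sided p-value ≈ 0.042
Since p ≈ 0.042 > α = 0.025, fail to reject H0; the evidence is not statistically significant.

-2.075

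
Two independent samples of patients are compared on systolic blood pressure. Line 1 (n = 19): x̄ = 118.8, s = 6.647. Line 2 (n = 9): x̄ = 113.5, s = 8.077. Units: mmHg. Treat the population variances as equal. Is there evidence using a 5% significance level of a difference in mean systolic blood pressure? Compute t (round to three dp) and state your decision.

Let group 1 = line 1, group 2 = line 2. H0: μ_1 = μ_2; H1: μ_1 ≠ μ_2 (two-sample pooled-variance t-test, two-sided).
s_p² = [(19−1)·6.647² + (9−1)·8.077²]/(19+9−2) = 50.6612
t = (118.8 − 113.5)/√[50.6612·(1/19 + 1/9)] = 1.840
df = n₁ + n₂ − 2 = 26
Two-sided p-value ≈ 0.0772
Since p ≈ 0.0772 > α = 0.05, fail to reject H0; the evidence is not statistically significant.

t = 1.840; fail to reject H0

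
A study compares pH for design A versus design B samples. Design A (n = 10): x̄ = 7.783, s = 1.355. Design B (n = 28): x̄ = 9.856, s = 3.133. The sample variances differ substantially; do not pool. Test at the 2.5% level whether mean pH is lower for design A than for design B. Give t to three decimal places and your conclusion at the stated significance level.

Let group 1 = design A, group 2 = design B. H0: μ_1 = μ_2; H1: μ_1 < μ_2 (Welch's two-sample t-test, left-tailed).
t = (x̄_1 − x̄_2)/√(s_1²/n_1 + s_2²/n_2) = (7.783 − 9.856)/√(1.355²/10 + 3.133²/28) = -2.836
Welch–Satterthwaite df ≈ 34.39
p-value = P(T ≤ -2.836) ≈ 0.004
Since p ≈ 0.004 < α = 0.025, reject H0; the data support H1.

t = -2.836; reject H0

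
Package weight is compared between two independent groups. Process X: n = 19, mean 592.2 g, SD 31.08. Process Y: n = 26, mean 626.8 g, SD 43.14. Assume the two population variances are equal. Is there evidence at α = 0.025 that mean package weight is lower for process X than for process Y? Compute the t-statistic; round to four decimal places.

-2.9735

Let group 1 = process X, group 2 = process Y. H0: μ_1 = μ_2; H1: μ_1 < μ_2 (two-sample pooled-variance t-test, left-tailed).
s_p² = [(19−1)·31.08² + (26−1)·43.14²]/(19+26−2) = 1486.37
t = (592.2 − 626.8)/√[1486.37·(1/19 + 1/26)] = -2.9735
df = n₁ + n₂ − 2 = 43
p-value = P(T ≤ -2.9735) ≈ 0.002
Since p ≈ 0.002 < α = 0.025, reject H0; the evidence is statistically significant.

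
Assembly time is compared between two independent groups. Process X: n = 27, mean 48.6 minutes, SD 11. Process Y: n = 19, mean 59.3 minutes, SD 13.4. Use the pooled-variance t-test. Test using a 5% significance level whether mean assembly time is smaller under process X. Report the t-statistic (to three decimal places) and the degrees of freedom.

t = -2.968, df = 44

Let group 1 = process X, group 2 = process Y. H0: μ_1 = μ_2; H1: μ_1 < μ_2 (two-sample pooled-variance t-test, left-tailed).
s_p² = [(27−1)·11² + (19−1)·13.4²]/(27+19−2) = 144.956
t = (48.6 − 59.3)/√[144.956·(1/27 + 1/19)] = -2.968
df = n₁ + n₂ − 2 = 44
p-value = P(T ≤ -2.968) ≈ 0.002
Since p ≈ 0.002 < α = 0.05, reject H0; the evidence is statistically significant.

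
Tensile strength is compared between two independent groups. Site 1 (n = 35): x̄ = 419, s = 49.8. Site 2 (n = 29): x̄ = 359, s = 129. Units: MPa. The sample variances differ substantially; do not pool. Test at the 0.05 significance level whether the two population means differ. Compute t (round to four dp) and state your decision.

t = 2.3631; reject H0

Let group 1 = site 1, group 2 = site 2. H0: μ_1 = μ_2; H1: μ_1 ≠ μ_2 (Welch's two-sample t-test, two-sided).
t = (x̄_1 − x̄_2)/√(s_1²/n_1 + s_2²/n_2) = (419 − 359)/√(49.8²/35 + 129²/29) = 2.3631
Welch–Satterthwaite df ≈ 34.90
Two-sided p-value ≈ 0.024
Since p ≈ 0.024 < α = 0.05, reject H0; the evidence is statistically significant.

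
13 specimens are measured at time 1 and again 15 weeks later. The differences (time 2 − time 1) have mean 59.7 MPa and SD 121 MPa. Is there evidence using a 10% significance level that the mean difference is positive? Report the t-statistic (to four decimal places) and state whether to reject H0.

t = 1.7789; reject H0

H0: μ_d = 0; H1: μ_d > 0 (paired t-test on the differences, right-tailed).
t = d̄/(s_d/√n) = 59.7/(121/√13) = 1.7789
df = n − 1 = 12
p-value = P(T ≥ 1.7789) ≈ 0.0503
Since p ≈ 0.0503 < α = 0.1, reject H0; the evidence is statistically significant.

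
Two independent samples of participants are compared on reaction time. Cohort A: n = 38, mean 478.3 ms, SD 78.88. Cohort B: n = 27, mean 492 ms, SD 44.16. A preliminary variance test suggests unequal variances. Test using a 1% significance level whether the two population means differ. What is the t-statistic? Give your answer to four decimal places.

-0.8919

Let group 1 = cohort A, group 2 = cohort B. H0: μ_1 = μ_2; H1: μ_1 ≠ μ_2 (Welch's two-sample t-test, two-sided).
t = (x̄_1 − x̄_2)/√(s_1²/n_1 + s_2²/n_2) = (478.3 − 492)/√(78.88²/38 + 44.16²/27) = -0.8919
Welch–Satterthwaite df ≈ 60.18
Two-sided p-value ≈ 0.3760
Since p ≈ 0.3760 > α = 0.01, fail to reject H0; the evidence is not statistically significant.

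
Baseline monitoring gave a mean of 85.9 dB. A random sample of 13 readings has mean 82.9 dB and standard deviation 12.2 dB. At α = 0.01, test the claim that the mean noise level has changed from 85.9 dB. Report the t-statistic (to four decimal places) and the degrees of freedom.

t = -0.8866, df = 12

H0: μ = 85.9; H1: μ ≠ 85.9 (one-sample t-test, two-sided).
t = (x̄ − μ₀)/(s/√n) = (82.9 − 85.9)/(12.2/√13) = -0.8866
df = n − 1 = 12
Two-sided p-value ≈ 0.3927
Since p ≈ 0.3927 > α = 0.01, fail to reject H0; the evidence is not statistically significant.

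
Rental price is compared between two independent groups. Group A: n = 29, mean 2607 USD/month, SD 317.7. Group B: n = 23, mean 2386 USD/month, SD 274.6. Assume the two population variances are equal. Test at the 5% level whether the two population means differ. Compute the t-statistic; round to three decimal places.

Let group 1 = group A, group 2 = group B. H0: μ_1 = μ_2; H1: μ_1 ≠ μ_2 (two-sample pooled-variance t-test, two-sided).
s_p² = [(29−1)·317.7² + (23−1)·274.6²]/(29+23−2) = 89700.9
t = (2607 − 2386)/√[89700.9·(1/29 + 1/23)] = 2.643
df = n₁ + n₂ − 2 = 50
Two-sided p-value ≈ 0.011
Since p ≈ 0.011 < α = 0.05, reject H0; the evidence is statistically significant.

2.643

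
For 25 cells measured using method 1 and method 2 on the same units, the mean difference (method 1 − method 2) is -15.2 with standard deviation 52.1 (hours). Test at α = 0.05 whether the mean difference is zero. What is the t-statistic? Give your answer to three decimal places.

-1.459

H0: μ_d = 0; H1: μ_d ≠ 0 (paired t-test on the differences, two-sided).
t = d̄/(s_d/√n) = -15.2/(52.1/√25) = -1.459
df = n − 1 = 24
Two-sided p-value ≈ 0.1576
Since p ≈ 0.1576 > α = 0.05, fail to reject H0; the data do not provide sufficient evidence against H0.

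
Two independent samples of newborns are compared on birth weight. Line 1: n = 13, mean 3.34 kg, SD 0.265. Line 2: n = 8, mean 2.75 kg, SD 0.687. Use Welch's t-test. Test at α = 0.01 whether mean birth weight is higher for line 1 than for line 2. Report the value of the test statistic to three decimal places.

Let group 1 = line 1, group 2 = line 2. H0: μ_1 = μ_2; H1: μ_1 > μ_2 (Welch's two-sample t-test, right-tailed).
t = (x̄_1 − x̄_2)/√(s_1²/n_1 + s_2²/n_2) = (3.34 − 2.75)/√(0.265²/13 + 0.687²/8) = 2.325
Welch–Satterthwaite df ≈ 8.30
p-value = P(T ≥ 2.325) ≈ 0.0237
Since p ≈ 0.0237 > α = 0.01, fail to reject H0; the evidence is not statistically significant.

2.325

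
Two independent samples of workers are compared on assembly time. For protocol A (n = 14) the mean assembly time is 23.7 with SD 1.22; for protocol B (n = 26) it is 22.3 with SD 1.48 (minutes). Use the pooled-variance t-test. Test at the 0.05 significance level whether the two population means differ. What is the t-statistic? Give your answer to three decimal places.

Let group 1 = protocol A, group 2 = protocol B. H0: μ_1 = μ_2; H1: μ_1 ≠ μ_2 (two-sample pooled-variance t-test, two-sided).
s_p² = [(14−1)·1.22² + (26−1)·1.48²]/(14+26−2) = 1.95024
t = (23.7 − 22.3)/√[1.95024·(1/14 + 1/26)] = 3.024
df = n₁ + n₂ − 2 = 38
Two-sided p-value ≈ 0.004
Since p ≈ 0.004 < α = 0.05, reject H0; the evidence is statistically significant.

3.024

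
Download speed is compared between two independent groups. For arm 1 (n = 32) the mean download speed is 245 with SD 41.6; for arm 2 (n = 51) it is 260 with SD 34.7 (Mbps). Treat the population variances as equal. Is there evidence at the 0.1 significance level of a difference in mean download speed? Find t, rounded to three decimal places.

-1.774

Let group 1 = arm 1, group 2 = arm 2. H0: μ_1 = μ_2; H1: μ_1 ≠ μ_2 (two-sample pooled-variance t-test, two-sided).
s_p² = [(32−1)·41.6² + (51−1)·34.7²]/(32+51−2) = 1405.58
t = (245 − 260)/√[1405.58·(1/32 + 1/51)] = -1.774
df = n₁ + n₂ − 2 = 81
Two-sided p-value ≈ 0.0798
Since p ≈ 0.0798 < α = 0.1, reject H0; the data support H1.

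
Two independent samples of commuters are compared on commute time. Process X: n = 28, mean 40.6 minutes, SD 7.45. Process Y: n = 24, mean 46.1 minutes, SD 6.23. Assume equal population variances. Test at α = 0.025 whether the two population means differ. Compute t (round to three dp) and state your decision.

Let group 1 = process X, group 2 = process Y. H0: μ_1 = μ_2; H1: μ_1 ≠ μ_2 (two-sample pooled-variance t-test, two-sided).
s_p² = [(28−1)·7.45² + (24−1)·6.23²]/(28+24−2) = 47.8253
t = (40.6 − 46.1)/√[47.8253·(1/28 + 1/24)] = -2.859
df = n₁ + n₂ − 2 = 50
Two-sided p-value ≈ 0.006
Since p ≈ 0.006 < α = 0.025, reject H0; the data support H1.

t = -2.859; reject H0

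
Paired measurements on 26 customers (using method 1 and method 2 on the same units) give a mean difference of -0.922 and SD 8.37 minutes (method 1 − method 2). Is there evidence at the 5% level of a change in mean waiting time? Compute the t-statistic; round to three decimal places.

-0.562

H0: μ_d = 0; H1: μ_d ≠ 0 (paired t-test on the differences, two-sided).
t = d̄/(s_d/√n) = -0.922/(8.37/√26) = -0.562
df = n − 1 = 25
Two-sided p-value ≈ 0.579
Since p ≈ 0.579 > α = 0.05, fail to reject H0; the evidence is not statistically significant.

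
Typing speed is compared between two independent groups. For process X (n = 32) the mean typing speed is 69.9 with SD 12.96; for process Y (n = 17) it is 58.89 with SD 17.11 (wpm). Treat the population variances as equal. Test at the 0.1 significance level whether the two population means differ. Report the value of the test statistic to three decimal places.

Let group 1 = process X, group 2 = process Y. H0: μ_1 = μ_2; H1: μ_1 ≠ μ_2 (two-sample pooled-variance t-test, two-sided).
s_p² = [(32−1)·12.96² + (17−1)·17.11²]/(32+17−2) = 210.443
t = (69.9 − 58.89)/√[210.443·(1/32 + 1/17)] = 2.529
df = n₁ + n₂ − 2 = 47
Two-sided p-value ≈ 0.0149
Since p ≈ 0.0149 < α = 0.1, reject H0; the data support H1.

2.529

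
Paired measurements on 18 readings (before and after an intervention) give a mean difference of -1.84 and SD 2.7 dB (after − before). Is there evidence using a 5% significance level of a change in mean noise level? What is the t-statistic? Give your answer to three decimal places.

H0: μ_d = 0; H1: μ_d ≠ 0 (paired t-test on the differences, two-sided).
t = d̄/(s_d/√n) = -1.84/(2.7/√18) = -2.891
df = n − 1 = 17
Two-sided p-value ≈ 0.010
Since p ≈ 0.010 < α = 0.05, reject H0; the data support H1.

-2.891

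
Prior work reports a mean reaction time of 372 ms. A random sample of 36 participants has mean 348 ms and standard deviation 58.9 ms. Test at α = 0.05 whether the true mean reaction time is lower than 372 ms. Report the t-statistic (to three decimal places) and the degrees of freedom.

H0: μ = 372; H1: μ < 372 (one-sample t-test, left-tailed).
t = (x̄ − μ₀)/(s/√n) = (348 − 372)/(58.9/√36) = -2.445
df = n − 1 = 35
p-value = P(T ≤ -2.445) ≈ 0.010
Since p ≈ 0.010 < α = 0.05, reject H0; the data support H1.

t = -2.445, df = 35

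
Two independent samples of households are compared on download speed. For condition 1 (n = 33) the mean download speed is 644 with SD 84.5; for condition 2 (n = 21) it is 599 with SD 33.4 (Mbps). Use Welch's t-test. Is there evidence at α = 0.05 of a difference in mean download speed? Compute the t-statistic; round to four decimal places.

2.7412

Let group 1 = condition 1, group 2 = condition 2. H0: μ_1 = μ_2; H1: μ_1 ≠ μ_2 (Welch's two-sample t-test, two-sided).
t = (x̄_1 − x̄_2)/√(s_1²/n_1 + s_2²/n_2) = (644 − 599)/√(84.5²/33 + 33.4²/21) = 2.7412
Welch–Satterthwaite df ≈ 45.28
Two-sided p-value ≈ 0.009
Since p ≈ 0.009 < α = 0.05, reject H0; the data support H1.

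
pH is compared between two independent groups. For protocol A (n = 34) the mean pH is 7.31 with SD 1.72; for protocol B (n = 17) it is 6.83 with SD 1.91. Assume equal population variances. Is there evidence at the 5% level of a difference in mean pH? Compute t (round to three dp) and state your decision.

t = 0.906; fail to reject H0

Let group 1 = protocol A, group 2 = protocol B. H0: μ_1 = μ_2; H1: μ_1 ≠ μ_2 (two-sample pooled-variance t-test, two-sided).
s_p² = [(34−1)·1.72² + (17−1)·1.91²]/(34+17−2) = 3.18361
t = (7.31 − 6.83)/√[3.18361·(1/34 + 1/17)] = 0.906
df = n₁ + n₂ − 2 = 49
Two-sided p-value ≈ 0.370
Since p ≈ 0.370 > α = 0.05, fail to reject H0; the evidence is not statistically significant.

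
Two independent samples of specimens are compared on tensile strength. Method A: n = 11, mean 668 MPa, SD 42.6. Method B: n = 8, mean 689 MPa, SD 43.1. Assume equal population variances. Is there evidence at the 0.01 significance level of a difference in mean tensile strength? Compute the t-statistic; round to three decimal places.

-1.056

Let group 1 = method A, group 2 = method B. H0: μ_1 = μ_2; H1: μ_1 ≠ μ_2 (two-sample pooled-variance t-test, two-sided).
s_p² = [(11−1)·42.6² + (8−1)·43.1²]/(11+8−2) = 1832.4
t = (668 − 689)/√[1832.4·(1/11 + 1/8)] = -1.056
df = n₁ + n₂ − 2 = 17
Two-sided p-value ≈ 0.3058
Since p ≈ 0.3058 > α = 0.01, fail to reject H0; the evidence is not statistically significant.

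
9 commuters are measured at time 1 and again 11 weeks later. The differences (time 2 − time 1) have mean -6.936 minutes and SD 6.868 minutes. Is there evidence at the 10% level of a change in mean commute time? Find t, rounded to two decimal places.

-3.03

H0: μ_d = 0; H1: μ_d ≠ 0 (paired t-test on the differences, two-sided).
t = d̄/(s_d/√n) = -6.936/(6.868/√9) = -3.03
df = n − 1 = 8
Two-sided p-value ≈ 0.0163
Since p ≈ 0.0163 < α = 0.1, reject H0; the data support H1.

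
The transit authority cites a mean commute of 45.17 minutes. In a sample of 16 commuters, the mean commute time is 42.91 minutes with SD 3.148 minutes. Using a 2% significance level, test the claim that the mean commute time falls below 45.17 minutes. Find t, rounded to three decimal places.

H0: μ = 45.17; H1: μ < 45.17 (one-sample t-test, left-tailed).
t = (x̄ − μ₀)/(s/√n) = (42.91 − 45.17)/(3.148/√16) = -2.872
df = n − 1 = 15
p-value = P(T ≤ -2.872) ≈ 0.006
Since p ≈ 0.006 < α = 0.02, reject H0; the data support H1.

-2.872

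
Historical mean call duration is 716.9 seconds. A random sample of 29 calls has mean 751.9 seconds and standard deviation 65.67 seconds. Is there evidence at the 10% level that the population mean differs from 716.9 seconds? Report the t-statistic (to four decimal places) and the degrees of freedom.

H0: μ = 716.9; H1: μ ≠ 716.9 (one-sample t-test, two-sided).
t = (x̄ − μ₀)/(s/√n) = (751.9 − 716.9)/(65.67/√29) = 2.8701
df = n − 1 = 28
Two-sided p-value ≈ 0.008
Since p ≈ 0.008 < α = 0.1, reject H0; the evidence is statistically significant.

t = 2.8701, df = 28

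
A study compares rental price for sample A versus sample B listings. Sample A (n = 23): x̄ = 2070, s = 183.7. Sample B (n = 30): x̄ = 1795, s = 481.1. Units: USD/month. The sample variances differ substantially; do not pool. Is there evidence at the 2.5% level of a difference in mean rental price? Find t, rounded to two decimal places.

2.87

Let group 1 = sample A, group 2 = sample B. H0: μ_1 = μ_2; H1: μ_1 ≠ μ_2 (Welch's two-sample t-test, two-sided).
t = (x̄_1 − x̄_2)/√(s_1²/n_1 + s_2²/n_2) = (2070 − 1795)/√(183.7²/23 + 481.1²/30) = 2.87
Welch–Satterthwaite df ≈ 39.21
Two-sided p-value ≈ 0.007
Since p ≈ 0.007 < α = 0.025, reject H0; the evidence is statistically significant.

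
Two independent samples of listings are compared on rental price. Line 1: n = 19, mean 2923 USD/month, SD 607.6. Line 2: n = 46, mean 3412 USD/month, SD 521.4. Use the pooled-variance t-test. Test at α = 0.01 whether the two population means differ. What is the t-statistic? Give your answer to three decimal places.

-3.276

Let group 1 = line 1, group 2 = line 2. H0: μ_1 = μ_2; H1: μ_1 ≠ μ_2 (two-sample pooled-variance t-test, two-sided).
s_p² = [(19−1)·607.6² + (46−1)·521.4²]/(19+46−2) = 299664
t = (2923 − 3412)/√[299664·(1/19 + 1/46)] = -3.276
df = n₁ + n₂ − 2 = 63
Two-sided p-value ≈ 0.0017
Since p ≈ 0.0017 < α = 0.01, reject H0; the data support H1.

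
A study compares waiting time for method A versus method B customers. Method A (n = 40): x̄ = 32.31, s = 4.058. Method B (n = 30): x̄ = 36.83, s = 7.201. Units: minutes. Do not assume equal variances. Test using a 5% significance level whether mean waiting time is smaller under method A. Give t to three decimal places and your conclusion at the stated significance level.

Let group 1 = method A, group 2 = method B. H0: μ_1 = μ_2; H1: μ_1 < μ_2 (Welch's two-sample t-test, left-tailed).
t = (x̄_1 − x̄_2)/√(s_1²/n_1 + s_2²/n_2) = (32.31 − 36.83)/√(4.058²/40 + 7.201²/30) = -3.090
Welch–Satterthwaite df ≈ 42.66
p-value = P(T ≤ -3.090) ≈ 0.002
Since p ≈ 0.002 < α = 0.05, reject H0; the data support H1.

t = -3.090; reject H0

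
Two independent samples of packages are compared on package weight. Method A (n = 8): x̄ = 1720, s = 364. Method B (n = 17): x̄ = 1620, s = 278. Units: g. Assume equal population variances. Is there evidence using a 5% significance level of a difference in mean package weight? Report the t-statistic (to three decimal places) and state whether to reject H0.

Let group 1 = method A, group 2 = method B. H0: μ_1 = μ_2; H1: μ_1 ≠ μ_2 (two-sample pooled-variance t-test, two-sided).
s_p² = [(8−1)·364² + (17−1)·278²]/(8+17−2) = 94087.7
t = (1720 − 1620)/√[94087.7·(1/8 + 1/17)] = 0.760
df = n₁ + n₂ − 2 = 23
Two-sided p-value ≈ 0.455
Since p ≈ 0.455 > α = 0.05, fail to reject H0; the data do not provide sufficient evidence against H0.

t = 0.760; fail to reject H0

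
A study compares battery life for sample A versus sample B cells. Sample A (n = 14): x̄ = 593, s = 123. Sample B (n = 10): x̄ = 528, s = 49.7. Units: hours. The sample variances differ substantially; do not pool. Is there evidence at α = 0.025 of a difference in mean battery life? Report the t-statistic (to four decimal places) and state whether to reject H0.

t = 1.7839; fail to reject H0

Let group 1 = sample A, group 2 = sample B. H0: μ_1 = μ_2; H1: μ_1 ≠ μ_2 (Welch's two-sample t-test, two-sided).
t = (x̄_1 − x̄_2)/√(s_1²/n_1 + s_2²/n_2) = (593 − 528)/√(123²/14 + 49.7²/10) = 1.7839
Welch–Satterthwaite df ≈ 18.25
Two-sided p-value ≈ 0.091
Since p ≈ 0.091 > α = 0.025, fail to reject H0; the evidence is not statistically significant.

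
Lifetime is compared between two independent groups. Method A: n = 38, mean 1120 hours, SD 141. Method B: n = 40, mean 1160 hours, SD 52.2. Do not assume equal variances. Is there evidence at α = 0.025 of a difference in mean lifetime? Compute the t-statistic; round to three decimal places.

Let group 1 = method A, group 2 = method B. H0: μ_1 = μ_2; H1: μ_1 ≠ μ_2 (Welch's two-sample t-test, two-sided).
t = (x̄_1 − x̄_2)/√(s_1²/n_1 + s_2²/n_2) = (1120 − 1160)/√(141²/38 + 52.2²/40) = -1.645
Welch–Satterthwaite df ≈ 46.51
Two-sided p-value ≈ 0.1067
Since p ≈ 0.1067 > α = 0.025, fail to reject H0; the evidence is not statistically significant.

-1.645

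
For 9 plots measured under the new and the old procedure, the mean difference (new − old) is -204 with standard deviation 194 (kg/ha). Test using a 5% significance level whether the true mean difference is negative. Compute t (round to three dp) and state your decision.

t = -3.155; reject H0

H0: μ_d = 0; H1: μ_d < 0 (paired t-test on the differences, left-tailed).
t = d̄/(s_d/√n) = -204/(194/√9) = -3.155
df = n − 1 = 8
p-value = P(T ≤ -3.155) ≈ 0.0068
Since p ≈ 0.0068 < α = 0.05, reject H0; the data support H1.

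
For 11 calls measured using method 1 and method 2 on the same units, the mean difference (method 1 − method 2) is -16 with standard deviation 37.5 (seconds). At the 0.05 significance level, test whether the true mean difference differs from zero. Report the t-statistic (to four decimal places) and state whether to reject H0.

t = -1.4151; fail to reject H0

H0: μ_d = 0; H1: μ_d ≠ 0 (paired t-test on the differences, two-sided).
t = d̄/(s_d/√n) = -16/(37.5/√11) = -1.4151
df = n − 1 = 10
Two-sided p-value ≈ 0.187
Since p ≈ 0.187 > α = 0.05, fail to reject H0; the evidence is not statistically significant.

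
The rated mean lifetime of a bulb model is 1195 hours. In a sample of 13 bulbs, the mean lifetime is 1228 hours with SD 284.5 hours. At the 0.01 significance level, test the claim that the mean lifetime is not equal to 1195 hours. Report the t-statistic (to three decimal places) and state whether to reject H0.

t = 0.418; fail to reject H0

H0: μ = 1195; H1: μ ≠ 1195 (one-sample t-test, two-sided).
t = (x̄ − μ₀)/(s/√n) = (1228 − 1195)/(284.5/√13) = 0.418
df = n − 1 = 12
Two-sided p-value ≈ 0.683
Since p ≈ 0.683 > α = 0.01, fail to reject H0; the data do not provide sufficient evidence against H0.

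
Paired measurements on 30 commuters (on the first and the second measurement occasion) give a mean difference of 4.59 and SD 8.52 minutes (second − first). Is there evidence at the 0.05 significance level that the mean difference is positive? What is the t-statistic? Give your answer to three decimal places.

2.951

H0: μ_d = 0; H1: μ_d > 0 (paired t-test on the differences, right-tailed).
t = d̄/(s_d/√n) = 4.59/(8.52/√30) = 2.951
df = n − 1 = 29
p-value = P(T ≥ 2.951) ≈ 0.003
Since p ≈ 0.003 < α = 0.05, reject H0; the data support H1.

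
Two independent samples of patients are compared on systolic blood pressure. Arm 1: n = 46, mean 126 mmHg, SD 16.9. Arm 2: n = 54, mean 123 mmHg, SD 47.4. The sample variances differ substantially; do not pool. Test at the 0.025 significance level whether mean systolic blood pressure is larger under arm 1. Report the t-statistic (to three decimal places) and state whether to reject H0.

t = 0.434; fail to reject H0

Let group 1 = arm 1, group 2 = arm 2. H0: μ_1 = μ_2; H1: μ_1 > μ_2 (Welch's two-sample t-test, right-tailed).
t = (x̄_1 − x̄_2)/√(s_1²/n_1 + s_2²/n_2) = (126 − 123)/√(16.9²/46 + 47.4²/54) = 0.434
Welch–Satterthwaite df ≈ 68.21
p-value = P(T ≥ 0.434) ≈ 0.3329
Since p ≈ 0.3329 > α = 0.025, fail to reject H0; the evidence is not statistically significant.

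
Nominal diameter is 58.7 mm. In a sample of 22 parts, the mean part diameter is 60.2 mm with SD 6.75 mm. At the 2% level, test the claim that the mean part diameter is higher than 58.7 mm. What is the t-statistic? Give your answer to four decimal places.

H0: μ = 58.7; H1: μ > 58.7 (one-sample t-test, right-tailed).
t = (x̄ − μ₀)/(s/√n) = (60.2 − 58.7)/(6.75/√22) = 1.0423
df = n − 1 = 21
p-value = P(T ≥ 1.0423) ≈ 0.155
Since p ≈ 0.155 > α = 0.02, fail to reject H0; the evidence is not statistically significant.

1.0423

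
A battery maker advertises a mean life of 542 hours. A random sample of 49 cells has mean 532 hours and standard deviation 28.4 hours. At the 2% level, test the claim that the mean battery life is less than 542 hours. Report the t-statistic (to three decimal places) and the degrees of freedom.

H0: μ = 542; H1: μ < 542 (one-sample t-test, left-tailed).
t = (x̄ − μ₀)/(s/√n) = (532 − 542)/(28.4/√49) = -2.465
df = n − 1 = 48
p-value = P(T ≤ -2.465) ≈ 0.009
Since p ≈ 0.009 < α = 0.02, reject H0; the data support H1.

t = -2.465, df = 48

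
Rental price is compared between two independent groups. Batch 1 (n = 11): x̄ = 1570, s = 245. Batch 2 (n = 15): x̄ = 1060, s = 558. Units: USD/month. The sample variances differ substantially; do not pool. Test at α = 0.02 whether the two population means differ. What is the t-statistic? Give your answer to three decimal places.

Let group 1 = batch 1, group 2 = batch 2. H0: μ_1 = μ_2; H1: μ_1 ≠ μ_2 (Welch's two-sample t-test, two-sided).
t = (x̄_1 − x̄_2)/√(s_1²/n_1 + s_2²/n_2) = (1570 − 1060)/√(245²/11 + 558²/15) = 3.150
Welch–Satterthwaite df ≈ 20.36
Two-sided p-value ≈ 0.0050
Since p ≈ 0.0050 < α = 0.02, reject H0; the data support H1.

3.150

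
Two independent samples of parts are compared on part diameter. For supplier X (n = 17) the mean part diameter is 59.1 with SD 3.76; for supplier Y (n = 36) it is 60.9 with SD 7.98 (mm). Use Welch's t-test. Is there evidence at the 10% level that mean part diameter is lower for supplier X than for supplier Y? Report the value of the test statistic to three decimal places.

-1.116

Let group 1 = supplier X, group 2 = supplier Y. H0: μ_1 = μ_2; H1: μ_1 < μ_2 (Welch's two-sample t-test, left-tailed).
t = (x̄_1 − x̄_2)/√(s_1²/n_1 + s_2²/n_2) = (59.1 − 60.9)/√(3.76²/17 + 7.98²/36) = -1.116
Welch–Satterthwaite df ≈ 50.99
p-value = P(T ≤ -1.116) ≈ 0.135
Since p ≈ 0.135 > α = 0.1, fail to reject H0; the evidence is not statistically significant.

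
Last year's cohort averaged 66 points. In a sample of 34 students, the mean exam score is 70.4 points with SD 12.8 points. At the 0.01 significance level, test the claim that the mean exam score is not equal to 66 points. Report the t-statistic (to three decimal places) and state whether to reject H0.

H0: μ = 66; H1: μ ≠ 66 (one-sample t-test, two-sided).
t = (x̄ − μ₀)/(s/√n) = (70.4 − 66)/(12.8/√34) = 2.004
df = n − 1 = 33
Two-sided p-value ≈ 0.0533
Since p ≈ 0.0533 > α = 0.01, fail to reject H0; the evidence is not statistically significant.

t = 2.004; fail to reject H0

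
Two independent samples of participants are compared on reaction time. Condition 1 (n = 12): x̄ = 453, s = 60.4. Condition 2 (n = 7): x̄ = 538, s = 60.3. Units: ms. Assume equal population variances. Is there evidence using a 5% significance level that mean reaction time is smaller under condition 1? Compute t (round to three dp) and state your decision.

t = -2.961; reject H0

Let group 1 = condition 1, group 2 = condition 2. H0: μ_1 = μ_2; H1: μ_1 < μ_2 (two-sample pooled-variance t-test, left-tailed).
s_p² = [(12−1)·60.4² + (7−1)·60.3²]/(12+7−2) = 3643.9
t = (453 − 538)/√[3643.9·(1/12 + 1/7)] = -2.961
df = n₁ + n₂ − 2 = 17
p-value = P(T ≤ -2.961) ≈ 0.0044
Since p ≈ 0.0044 < α = 0.05, reject H0; the data support H1.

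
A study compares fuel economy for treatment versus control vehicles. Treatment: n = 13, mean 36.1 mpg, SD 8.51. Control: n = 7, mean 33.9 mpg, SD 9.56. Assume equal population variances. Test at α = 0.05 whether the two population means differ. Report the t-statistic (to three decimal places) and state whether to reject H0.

t = 0.529; fail to reject H0

Let group 1 = treatment, group 2 = control. H0: μ_1 = μ_2; H1: μ_1 ≠ μ_2 (two-sample pooled-variance t-test, two-sided).
s_p² = [(13−1)·8.51² + (7−1)·9.56²]/(13+7−2) = 78.7446
t = (36.1 − 33.9)/√[78.7446·(1/13 + 1/7)] = 0.529
df = n₁ + n₂ − 2 = 18
Two-sided p-value ≈ 0.6034
Since p ≈ 0.6034 > α = 0.05, fail to reject H0; the evidence is not statistically significant.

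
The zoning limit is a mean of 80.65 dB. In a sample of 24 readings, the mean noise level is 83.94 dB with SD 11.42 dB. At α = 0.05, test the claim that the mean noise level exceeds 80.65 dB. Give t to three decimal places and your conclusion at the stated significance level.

H0: μ = 80.65; H1: μ > 80.65 (one-sample t-test, right-tailed).
t = (x̄ − μ₀)/(s/√n) = (83.94 − 80.65)/(11.42/√24) = 1.411
df = n − 1 = 23
p-value = P(T ≥ 1.411) ≈ 0.086
Since p ≈ 0.086 > α = 0.05, fail to reject H0; the evidence is not statistically significant.

t = 1.411; fail to reject H0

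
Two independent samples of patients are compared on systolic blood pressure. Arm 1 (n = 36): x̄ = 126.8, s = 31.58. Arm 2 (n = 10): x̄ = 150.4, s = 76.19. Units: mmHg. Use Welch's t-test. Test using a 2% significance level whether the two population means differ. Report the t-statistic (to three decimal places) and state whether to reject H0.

Let group 1 = arm 1, group 2 = arm 2. H0: μ_1 = μ_2; H1: μ_1 ≠ μ_2 (Welch's two-sample t-test, two-sided).
t = (x̄_1 − x̄_2)/√(s_1²/n_1 + s_2²/n_2) = (126.8 − 150.4)/√(31.58²/36 + 76.19²/10) = -0.957
Welch–Satterthwaite df ≈ 9.87
Two-sided p-value ≈ 0.361
Since p ≈ 0.361 > α = 0.02, fail to reject H0; the evidence is not statistically significant.

t = -0.957; fail to reject H0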